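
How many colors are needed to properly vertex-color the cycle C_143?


An odd cycle cannot be 2-colored: alternating two colors around the cycle returns to the start with a conflict.
Since 143 is odd, three colors are required (and three suffice).
Chromatic number = 3.

3


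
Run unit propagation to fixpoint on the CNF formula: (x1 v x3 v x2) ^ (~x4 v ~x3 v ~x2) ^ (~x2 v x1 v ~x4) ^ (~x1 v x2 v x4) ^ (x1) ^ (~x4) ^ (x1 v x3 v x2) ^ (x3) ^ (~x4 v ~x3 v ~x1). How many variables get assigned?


Unit propagation repeatedly assigns the literal in any unit clause, then simplifies.
Assignments in order: x1 = T, x4 = F, x2 = T, x3 = T.
No further unit clauses remain.
Total variables assigned = 4.

4


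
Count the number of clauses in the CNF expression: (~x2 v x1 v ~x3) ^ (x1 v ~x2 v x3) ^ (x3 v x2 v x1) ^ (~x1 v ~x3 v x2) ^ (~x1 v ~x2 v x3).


Each group enclosed in parentheses joined by ^ is one clause.
Counting the conjuncts: 5 clauses.

5


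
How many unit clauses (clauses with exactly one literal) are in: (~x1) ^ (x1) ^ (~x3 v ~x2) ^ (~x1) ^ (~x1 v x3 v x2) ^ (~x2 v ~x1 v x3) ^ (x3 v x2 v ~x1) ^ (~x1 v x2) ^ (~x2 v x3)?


A unit clause contains exactly one literal.
Unit clauses found: (~x1), (x1), (~x1).
Count = 3.

3


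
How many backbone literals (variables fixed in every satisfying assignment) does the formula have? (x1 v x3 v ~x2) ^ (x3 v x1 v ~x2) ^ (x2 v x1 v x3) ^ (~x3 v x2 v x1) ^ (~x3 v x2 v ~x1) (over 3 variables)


Find all satisfying assignments: 4 model(s).
Check which variables have the same value in every model.
No variable is fixed across all models.
Backbone size = 0.

0


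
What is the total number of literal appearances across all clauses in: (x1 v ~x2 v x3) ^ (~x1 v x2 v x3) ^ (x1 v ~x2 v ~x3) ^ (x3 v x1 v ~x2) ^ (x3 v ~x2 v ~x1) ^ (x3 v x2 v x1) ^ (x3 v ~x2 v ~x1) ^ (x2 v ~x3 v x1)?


Clause lengths: 3, 3, 3, 3, 3, 3, 3, 3.
Sum = 3 + 3 + 3 + 3 + 3 + 3 + 3 + 3 = 24.

24


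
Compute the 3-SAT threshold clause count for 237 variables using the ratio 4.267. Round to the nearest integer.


The 3-SAT phase transition occurs at approximately 4.267 clauses per variable.
m = 4.267 * 237 = 1011.279.
Rounded to nearest integer: 1011.

1011


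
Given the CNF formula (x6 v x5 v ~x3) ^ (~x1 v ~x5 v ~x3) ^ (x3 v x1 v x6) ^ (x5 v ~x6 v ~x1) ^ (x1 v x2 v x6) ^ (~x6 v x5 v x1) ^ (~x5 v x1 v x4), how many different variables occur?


Identify each distinct variable in the formula.
Variables found: x1, x2, x3, x4, x5, x6.
Total distinct variables = 6.

6


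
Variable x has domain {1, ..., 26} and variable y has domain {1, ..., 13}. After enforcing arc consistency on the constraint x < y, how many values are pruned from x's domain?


For the constraint x < y, x needs a supporting value in y's domain.
x can be at most 12 (one less than y's maximum).
Valid x values from domain: 12 out of 26.
Pruned = 26 - 12 = 14.

14


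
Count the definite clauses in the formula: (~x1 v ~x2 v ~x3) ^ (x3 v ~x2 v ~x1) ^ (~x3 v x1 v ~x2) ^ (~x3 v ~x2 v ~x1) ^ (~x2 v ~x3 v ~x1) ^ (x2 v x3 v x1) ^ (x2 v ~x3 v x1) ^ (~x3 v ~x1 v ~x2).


A definite clause has exactly one positive literal.
Clause 1: 0 positive -> not definite
Clause 2: 1 positive -> definite
Clause 3: 1 positive -> definite
Clause 4: 0 positive -> not definite
Clause 5: 0 positive -> not definite
Clause 6: 3 positive -> not definite
Clause 7: 2 positive -> not definite
Clause 8: 0 positive -> not definite
Definite clause count = 2.

2


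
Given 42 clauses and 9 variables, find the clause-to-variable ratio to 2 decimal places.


Clause-to-variable ratio = clauses / variables.
42 / 9 = 4.67.

4.67


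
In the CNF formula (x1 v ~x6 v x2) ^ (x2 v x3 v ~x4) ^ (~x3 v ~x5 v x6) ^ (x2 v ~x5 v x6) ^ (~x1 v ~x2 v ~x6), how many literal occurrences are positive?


Scan each clause for unnegated literals.
Clause 1: 2 positive; Clause 2: 2 positive; Clause 3: 1 positive; Clause 4: 2 positive; Clause 5: 0 positive.
Total positive literal occurrences = 7.

7


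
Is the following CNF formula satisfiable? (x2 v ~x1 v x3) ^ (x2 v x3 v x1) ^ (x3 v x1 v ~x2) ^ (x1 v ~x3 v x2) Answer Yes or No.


Check all 8 possible truth assignments.
Number of satisfying assignments found: 4.
The formula is satisfiable.

Yes


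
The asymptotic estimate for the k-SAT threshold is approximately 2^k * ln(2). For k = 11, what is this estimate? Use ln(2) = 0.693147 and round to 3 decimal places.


Using the asymptotic formula: threshold ~ 2^k * ln(2).
2^11 = 2048.
2048 * 0.693147 = 1419.565.

1419.565


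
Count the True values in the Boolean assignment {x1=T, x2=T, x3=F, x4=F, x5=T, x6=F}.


The weight is the number of variables assigned True.
True variables: x1, x2, x5.
Weight = 3.

3


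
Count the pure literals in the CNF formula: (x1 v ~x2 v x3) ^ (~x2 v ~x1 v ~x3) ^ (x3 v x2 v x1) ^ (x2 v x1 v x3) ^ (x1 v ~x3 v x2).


A pure literal appears in only one polarity across all clauses.
No pure literals found.
Count = 0.

0


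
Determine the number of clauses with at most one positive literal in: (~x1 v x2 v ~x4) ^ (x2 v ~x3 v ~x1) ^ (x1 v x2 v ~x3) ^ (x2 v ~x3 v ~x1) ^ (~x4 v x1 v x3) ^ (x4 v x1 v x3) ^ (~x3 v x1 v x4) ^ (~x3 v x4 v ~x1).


A Horn clause has at most one positive literal.
Clause 1: 1 positive lit(s) -> Horn
Clause 2: 1 positive lit(s) -> Horn
Clause 3: 2 positive lit(s) -> not Horn
Clause 4: 1 positive lit(s) -> Horn
Clause 5: 2 positive lit(s) -> not Horn
Clause 6: 3 positive lit(s) -> not Horn
Clause 7: 2 positive lit(s) -> not Horn
Clause 8: 1 positive lit(s) -> Horn
Total Horn clauses = 4.

4


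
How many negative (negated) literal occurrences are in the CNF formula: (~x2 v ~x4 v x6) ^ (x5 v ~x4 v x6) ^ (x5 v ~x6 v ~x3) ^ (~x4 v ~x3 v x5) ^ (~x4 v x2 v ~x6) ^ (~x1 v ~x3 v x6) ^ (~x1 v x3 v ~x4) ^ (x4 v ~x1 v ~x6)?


Scan each clause for negated literals.
Clause 1: 2 negative; Clause 2: 1 negative; Clause 3: 2 negative; Clause 4: 2 negative; Clause 5: 2 negative; Clause 6: 2 negative; Clause 7: 2 negative; Clause 8: 2 negative.
Total negative literal occurrences = 15.

15


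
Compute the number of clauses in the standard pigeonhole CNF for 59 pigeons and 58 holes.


The PHP encoding has two parts:
1) At-least-one-hole clauses: 59 (one per pigeon, each with 58 literals).
2) At-most-one-pigeon-per-hole clauses: 58 holes * C(59,2) = 58 * 1711 = 99238.
Total clauses = 59 + 99238 = 99297.

99297


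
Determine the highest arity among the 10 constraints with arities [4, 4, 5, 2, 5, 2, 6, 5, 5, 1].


The arities are: 4, 4, 5, 2, 5, 2, 6, 5, 5, 1.
Scan for the maximum value.
Maximum arity = 6.

6


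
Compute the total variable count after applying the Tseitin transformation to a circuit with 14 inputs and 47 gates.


The Tseitin transformation introduces one auxiliary variable per gate.
Total variables = inputs + gates = 14 + 47 = 61.

61


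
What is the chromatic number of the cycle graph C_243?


An odd cycle cannot be 2-colored: alternating two colors around the cycle returns to the start with a conflict.
Since 243 is odd, three colors are required (and three suffice).
Chromatic number = 3.

3


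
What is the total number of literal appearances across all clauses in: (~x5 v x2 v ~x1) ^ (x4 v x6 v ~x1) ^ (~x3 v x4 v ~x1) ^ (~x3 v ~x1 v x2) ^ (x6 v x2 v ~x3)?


Clause lengths: 3, 3, 3, 3, 3.
Sum = 3 + 3 + 3 + 3 + 3 = 15.

15


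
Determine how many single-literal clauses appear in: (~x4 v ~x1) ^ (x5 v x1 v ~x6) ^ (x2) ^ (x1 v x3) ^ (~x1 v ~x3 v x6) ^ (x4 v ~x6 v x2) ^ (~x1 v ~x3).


A unit clause contains exactly one literal.
Unit clauses found: (x2).
Count = 1.

1


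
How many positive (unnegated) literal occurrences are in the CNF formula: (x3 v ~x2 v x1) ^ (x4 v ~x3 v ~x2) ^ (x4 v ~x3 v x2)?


Scan each clause for unnegated literals.
Clause 1: 2 positive; Clause 2: 1 positive; Clause 3: 2 positive.
Total positive literal occurrences = 5.

5


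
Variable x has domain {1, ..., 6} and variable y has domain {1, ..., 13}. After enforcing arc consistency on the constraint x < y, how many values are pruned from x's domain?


For the constraint x < y, x needs a supporting value in y's domain.
x can be at most 12 (one less than y's maximum).
Valid x values from domain: 6 out of 6.
Pruned = 6 - 6 = 0.

0


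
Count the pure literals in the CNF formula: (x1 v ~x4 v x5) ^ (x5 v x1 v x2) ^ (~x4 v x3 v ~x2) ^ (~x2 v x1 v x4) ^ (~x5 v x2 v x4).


A pure literal appears in only one polarity across all clauses.
Pure literals: x1 (positive only), x3 (positive only).
Count = 2.

2


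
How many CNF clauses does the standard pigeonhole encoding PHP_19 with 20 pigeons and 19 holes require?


The PHP encoding has two parts:
1) At-least-one-hole clauses: 20 (one per pigeon, each with 19 literals).
2) At-most-one-pigeon-per-hole clauses: 19 holes * C(20,2) = 19 * 190 = 3610.
Total clauses = 20 + 3610 = 3630.

3630


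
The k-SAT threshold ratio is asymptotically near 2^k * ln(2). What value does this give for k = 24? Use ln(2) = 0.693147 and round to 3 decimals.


Using the asymptotic formula: threshold ~ 2^k * ln(2).
2^24 = 16777216.
16777216 * 0.693147 = 11629076.939.

11629076.939


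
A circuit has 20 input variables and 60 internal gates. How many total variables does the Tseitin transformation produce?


The Tseitin transformation introduces one auxiliary variable per gate.
Total variables = inputs + gates = 20 + 60 = 80.

80


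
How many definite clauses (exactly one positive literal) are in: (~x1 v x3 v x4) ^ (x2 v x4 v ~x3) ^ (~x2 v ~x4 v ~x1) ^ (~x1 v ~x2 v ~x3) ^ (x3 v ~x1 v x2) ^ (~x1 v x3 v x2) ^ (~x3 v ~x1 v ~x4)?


A definite clause has exactly one positive literal.
Clause 1: 2 positive -> not definite
Clause 2: 2 positive -> not definite
Clause 3: 0 positive -> not definite
Clause 4: 0 positive -> not definite
Clause 5: 2 positive -> not definite
Clause 6: 2 positive -> not definite
Clause 7: 0 positive -> not definite
Definite clause count = 0.

0


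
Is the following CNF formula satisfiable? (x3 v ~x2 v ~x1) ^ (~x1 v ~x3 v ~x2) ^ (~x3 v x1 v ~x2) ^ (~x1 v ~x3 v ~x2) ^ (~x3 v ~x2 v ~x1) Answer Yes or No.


Check all 8 possible truth assignments.
Number of satisfying assignments found: 5.
The formula is satisfiable.

Yes


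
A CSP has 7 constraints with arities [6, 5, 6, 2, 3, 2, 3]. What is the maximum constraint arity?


The arities are: 6, 5, 6, 2, 3, 2, 3.
Scan for the maximum value.
Maximum arity = 6.

6


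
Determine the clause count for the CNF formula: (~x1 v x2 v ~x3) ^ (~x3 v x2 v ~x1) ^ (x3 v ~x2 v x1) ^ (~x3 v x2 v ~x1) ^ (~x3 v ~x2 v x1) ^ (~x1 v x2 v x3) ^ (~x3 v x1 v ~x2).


Each group enclosed in parentheses joined by ^ is one clause.
Counting the conjuncts: 7 clauses.

7


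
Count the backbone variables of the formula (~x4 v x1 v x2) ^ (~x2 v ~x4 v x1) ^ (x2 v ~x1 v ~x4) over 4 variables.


Find all satisfying assignments: 10 model(s).
Check which variables have the same value in every model.
No variable is fixed across all models.
Backbone size = 0.

0


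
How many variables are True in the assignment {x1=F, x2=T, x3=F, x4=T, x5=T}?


The weight is the number of variables assigned True.
True variables: x2, x4, x5.
Weight = 3.

3


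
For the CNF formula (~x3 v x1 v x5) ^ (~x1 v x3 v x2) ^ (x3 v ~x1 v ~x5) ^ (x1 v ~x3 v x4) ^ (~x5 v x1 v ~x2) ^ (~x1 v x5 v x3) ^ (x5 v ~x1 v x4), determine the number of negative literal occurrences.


Scan each clause for negated literals.
Clause 1: 1 negative; Clause 2: 1 negative; Clause 3: 2 negative; Clause 4: 1 negative; Clause 5: 2 negative; Clause 6: 1 negative; Clause 7: 1 negative.
Total negative literal occurrences = 9.

9


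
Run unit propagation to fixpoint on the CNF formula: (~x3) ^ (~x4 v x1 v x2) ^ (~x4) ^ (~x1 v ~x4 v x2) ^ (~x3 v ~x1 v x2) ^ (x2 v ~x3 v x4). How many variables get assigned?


Unit propagation repeatedly assigns the literal in any unit clause, then simplifies.
Assignments in order: x3 = F, x4 = F.
No further unit clauses remain.
Total variables assigned = 2.

2


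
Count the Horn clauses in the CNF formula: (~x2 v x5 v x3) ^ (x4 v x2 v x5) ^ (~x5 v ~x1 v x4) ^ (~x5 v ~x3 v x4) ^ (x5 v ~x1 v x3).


A Horn clause has at most one positive literal.
Clause 1: 2 positive lit(s) -> not Horn
Clause 2: 3 positive lit(s) -> not Horn
Clause 3: 1 positive lit(s) -> Horn
Clause 4: 1 positive lit(s) -> Horn
Clause 5: 2 positive lit(s) -> not Horn
Total Horn clauses = 2.

2


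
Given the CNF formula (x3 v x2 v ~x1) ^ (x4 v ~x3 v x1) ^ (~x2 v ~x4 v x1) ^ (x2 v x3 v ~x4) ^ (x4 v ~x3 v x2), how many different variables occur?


Identify each distinct variable in the formula.
Variables found: x1, x2, x3, x4.
Total distinct variables = 4.

4


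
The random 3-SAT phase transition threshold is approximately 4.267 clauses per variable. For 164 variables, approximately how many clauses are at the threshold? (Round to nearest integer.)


The 3-SAT phase transition occurs at approximately 4.267 clauses per variable.
m = 4.267 * 164 = 699.788.
Rounded to nearest integer: 700.

700


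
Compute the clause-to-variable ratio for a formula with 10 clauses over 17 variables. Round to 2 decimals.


Clause-to-variable ratio = clauses / variables.
10 / 17 = 0.59.

0.59


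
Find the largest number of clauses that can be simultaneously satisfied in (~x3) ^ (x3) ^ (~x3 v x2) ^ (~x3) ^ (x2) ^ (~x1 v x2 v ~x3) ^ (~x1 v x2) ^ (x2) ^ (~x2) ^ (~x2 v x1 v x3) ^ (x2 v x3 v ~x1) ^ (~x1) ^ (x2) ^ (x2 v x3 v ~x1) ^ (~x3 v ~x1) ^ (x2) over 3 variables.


Enumerate all 8 truth assignments.
For each, count how many of the 16 clauses are satisfied.
The formula is not fully satisfiable, so the maximum is below 16.
Maximum simultaneously satisfiable clauses = 13.

13


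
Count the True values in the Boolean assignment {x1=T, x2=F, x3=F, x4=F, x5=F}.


The weight is the number of variables assigned True.
True variables: x1.
Weight = 1.

1


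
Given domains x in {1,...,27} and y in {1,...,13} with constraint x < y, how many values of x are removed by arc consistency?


For the constraint x < y, x needs a supporting value in y's domain.
x can be at most 12 (one less than y's maximum).
Valid x values from domain: 12 out of 27.
Pruned = 27 - 12 = 15.

15


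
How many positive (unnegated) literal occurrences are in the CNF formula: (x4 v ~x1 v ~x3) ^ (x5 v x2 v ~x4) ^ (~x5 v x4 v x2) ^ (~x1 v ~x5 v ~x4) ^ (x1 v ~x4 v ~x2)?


Scan each clause for unnegated literals.
Clause 1: 1 positive; Clause 2: 2 positive; Clause 3: 2 positive; Clause 4: 0 positive; Clause 5: 1 positive.
Total positive literal occurrences = 6.

6


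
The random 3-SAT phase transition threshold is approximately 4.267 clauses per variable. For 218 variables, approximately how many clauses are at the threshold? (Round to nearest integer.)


The 3-SAT phase transition occurs at approximately 4.267 clauses per variable.
m = 4.267 * 218 = 930.206.
Rounded to nearest integer: 930.

930


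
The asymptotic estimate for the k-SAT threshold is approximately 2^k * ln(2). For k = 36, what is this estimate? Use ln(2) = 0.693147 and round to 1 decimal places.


Using the asymptotic formula: threshold ~ 2^k * ln(2).
2^36 = 68719476736.
68719476736 * 0.693147 = 47632699141.1.

47632699141.1


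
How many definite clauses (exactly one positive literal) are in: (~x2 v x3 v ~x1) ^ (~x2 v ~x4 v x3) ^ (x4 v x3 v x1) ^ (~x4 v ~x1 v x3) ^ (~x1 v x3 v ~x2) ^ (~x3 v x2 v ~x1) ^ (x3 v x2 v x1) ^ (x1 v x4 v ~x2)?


A definite clause has exactly one positive literal.
Clause 1: 1 positive -> definite
Clause 2: 1 positive -> definite
Clause 3: 3 positive -> not definite
Clause 4: 1 positive -> definite
Clause 5: 1 positive -> definite
Clause 6: 1 positive -> definite
Clause 7: 3 positive -> not definite
Clause 8: 2 positive -> not definite
Definite clause count = 5.

5


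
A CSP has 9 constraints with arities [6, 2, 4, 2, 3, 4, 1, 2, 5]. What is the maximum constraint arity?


The arities are: 6, 2, 4, 2, 3, 4, 1, 2, 5.
Scan for the maximum value.
Maximum arity = 6.

6


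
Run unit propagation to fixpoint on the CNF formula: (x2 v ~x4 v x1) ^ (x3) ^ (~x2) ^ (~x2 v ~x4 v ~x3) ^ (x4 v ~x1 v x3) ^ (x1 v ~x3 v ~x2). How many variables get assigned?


Unit propagation repeatedly assigns the literal in any unit clause, then simplifies.
Assignments in order: x3 = T, x2 = F.
No further unit clauses remain.
Total variables assigned = 2.

2


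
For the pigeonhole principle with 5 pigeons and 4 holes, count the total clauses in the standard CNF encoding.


The PHP encoding has two parts:
1) At-least-one-hole clauses: 5 (one per pigeon, each with 4 literals).
2) At-most-one-pigeon-per-hole clauses: 4 holes * C(5,2) = 4 * 10 = 40.
Total clauses = 5 + 40 = 45.

45


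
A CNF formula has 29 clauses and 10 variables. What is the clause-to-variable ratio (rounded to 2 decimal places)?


Clause-to-variable ratio = clauses / variables.
29 / 10 = 2.9.

2.9


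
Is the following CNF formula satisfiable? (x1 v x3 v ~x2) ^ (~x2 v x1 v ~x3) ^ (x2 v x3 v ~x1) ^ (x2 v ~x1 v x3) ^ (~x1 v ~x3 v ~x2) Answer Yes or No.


Check all 8 possible truth assignments.
Number of satisfying assignments found: 4.
The formula is satisfiable.

Yes


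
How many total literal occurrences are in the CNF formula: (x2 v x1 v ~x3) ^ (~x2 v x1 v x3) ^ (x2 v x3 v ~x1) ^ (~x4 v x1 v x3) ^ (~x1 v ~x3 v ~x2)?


Clause lengths: 3, 3, 3, 3, 3.
Sum = 3 + 3 + 3 + 3 + 3 = 15.

15


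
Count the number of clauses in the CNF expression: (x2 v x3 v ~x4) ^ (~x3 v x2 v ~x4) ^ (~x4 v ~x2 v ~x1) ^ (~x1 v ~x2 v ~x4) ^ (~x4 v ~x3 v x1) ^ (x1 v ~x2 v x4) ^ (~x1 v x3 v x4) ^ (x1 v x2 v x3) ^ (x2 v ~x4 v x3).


Each group enclosed in parentheses joined by ^ is one clause.
Counting the conjuncts: 9 clauses.

9


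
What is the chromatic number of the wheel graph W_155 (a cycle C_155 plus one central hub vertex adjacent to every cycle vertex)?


W_155 consists of the cycle C_155 together with a hub vertex adjacent to every cycle vertex.
The cycle C_155 needs 3 colors (odd cycle -> 3).
The hub is adjacent to every cycle vertex, so it must receive a new color distinct from all of them.
Chromatic number = 3 + 1 = 4.

4


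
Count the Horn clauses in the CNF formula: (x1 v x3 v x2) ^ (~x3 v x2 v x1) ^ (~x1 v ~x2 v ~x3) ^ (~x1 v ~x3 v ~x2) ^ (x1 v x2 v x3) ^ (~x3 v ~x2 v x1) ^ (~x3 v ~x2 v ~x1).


A Horn clause has at most one positive literal.
Clause 1: 3 positive lit(s) -> not Horn
Clause 2: 2 positive lit(s) -> not Horn
Clause 3: 0 positive lit(s) -> Horn
Clause 4: 0 positive lit(s) -> Horn
Clause 5: 3 positive lit(s) -> not Horn
Clause 6: 1 positive lit(s) -> Horn
Clause 7: 0 positive lit(s) -> Horn
Total Horn clauses = 4.

4


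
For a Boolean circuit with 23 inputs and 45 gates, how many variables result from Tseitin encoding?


The Tseitin transformation introduces one auxiliary variable per gate.
Total variables = inputs + gates = 23 + 45 = 68.

68


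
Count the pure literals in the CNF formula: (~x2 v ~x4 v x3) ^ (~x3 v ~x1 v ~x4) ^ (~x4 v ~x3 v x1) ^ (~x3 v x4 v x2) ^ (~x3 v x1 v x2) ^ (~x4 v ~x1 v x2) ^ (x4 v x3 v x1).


A pure literal appears in only one polarity across all clauses.
No pure literals found.
Count = 0.

0


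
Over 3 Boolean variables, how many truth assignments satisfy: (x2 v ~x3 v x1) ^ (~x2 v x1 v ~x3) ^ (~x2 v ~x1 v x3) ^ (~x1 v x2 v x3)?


Enumerate all 8 truth assignments over 3 variables.
Test each against every clause.
Satisfying assignments found: 4.

4


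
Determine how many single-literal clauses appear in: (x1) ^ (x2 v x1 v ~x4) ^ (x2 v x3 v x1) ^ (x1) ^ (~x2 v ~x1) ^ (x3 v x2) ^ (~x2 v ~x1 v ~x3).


A unit clause contains exactly one literal.
Unit clauses found: (x1), (x1).
Count = 2.

2


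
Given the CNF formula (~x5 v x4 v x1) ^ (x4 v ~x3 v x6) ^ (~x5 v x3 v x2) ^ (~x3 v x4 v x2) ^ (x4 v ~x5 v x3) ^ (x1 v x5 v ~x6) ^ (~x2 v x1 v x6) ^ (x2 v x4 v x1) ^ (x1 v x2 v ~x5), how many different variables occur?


Identify each distinct variable in the formula.
Variables found: x1, x2, x3, x4, x5, x6.
Total distinct variables = 6.

6


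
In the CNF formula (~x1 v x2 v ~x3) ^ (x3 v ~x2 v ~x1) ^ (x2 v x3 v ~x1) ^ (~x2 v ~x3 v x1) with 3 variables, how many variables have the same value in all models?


Find all satisfying assignments: 4 model(s).
Check which variables have the same value in every model.
No variable is fixed across all models.
Backbone size = 0.

0


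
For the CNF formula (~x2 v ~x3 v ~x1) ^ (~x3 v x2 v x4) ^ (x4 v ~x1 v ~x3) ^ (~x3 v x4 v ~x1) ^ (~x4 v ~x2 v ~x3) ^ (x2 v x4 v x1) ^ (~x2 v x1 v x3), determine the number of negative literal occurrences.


Scan each clause for negated literals.
Clause 1: 3 negative; Clause 2: 1 negative; Clause 3: 2 negative; Clause 4: 2 negative; Clause 5: 3 negative; Clause 6: 0 negative; Clause 7: 1 negative.
Total negative literal occurrences = 12.

12


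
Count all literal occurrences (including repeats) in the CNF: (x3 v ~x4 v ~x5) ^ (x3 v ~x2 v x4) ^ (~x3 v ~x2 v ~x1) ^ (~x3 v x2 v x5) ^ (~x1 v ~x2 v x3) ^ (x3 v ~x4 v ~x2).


Clause lengths: 3, 3, 3, 3, 3, 3.
Sum = 3 + 3 + 3 + 3 + 3 + 3 = 18.

18


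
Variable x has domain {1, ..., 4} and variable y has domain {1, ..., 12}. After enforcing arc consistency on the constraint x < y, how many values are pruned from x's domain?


For the constraint x < y, x needs a supporting value in y's domain.
x can be at most 11 (one less than y's maximum).
Valid x values from domain: 4 out of 4.
Pruned = 4 - 4 = 0.

0


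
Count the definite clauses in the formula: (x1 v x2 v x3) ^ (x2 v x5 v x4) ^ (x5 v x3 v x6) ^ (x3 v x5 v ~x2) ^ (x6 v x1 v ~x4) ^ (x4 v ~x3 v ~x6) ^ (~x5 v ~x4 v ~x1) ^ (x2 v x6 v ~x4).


A definite clause has exactly one positive literal.
Clause 1: 3 positive -> not definite
Clause 2: 3 positive -> not definite
Clause 3: 3 positive -> not definite
Clause 4: 2 positive -> not definite
Clause 5: 2 positive -> not definite
Clause 6: 1 positive -> definite
Clause 7: 0 positive -> not definite
Clause 8: 2 positive -> not definite
Definite clause count = 1.

1


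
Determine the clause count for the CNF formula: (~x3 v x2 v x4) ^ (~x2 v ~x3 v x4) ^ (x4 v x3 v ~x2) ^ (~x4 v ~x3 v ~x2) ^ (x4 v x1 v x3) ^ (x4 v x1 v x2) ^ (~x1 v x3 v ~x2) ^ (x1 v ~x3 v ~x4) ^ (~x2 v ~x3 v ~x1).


Each group enclosed in parentheses joined by ^ is one clause.
Counting the conjuncts: 9 clauses.

9


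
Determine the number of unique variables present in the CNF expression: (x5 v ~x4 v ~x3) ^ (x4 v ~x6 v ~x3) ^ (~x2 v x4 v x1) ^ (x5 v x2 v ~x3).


Identify each distinct variable in the formula.
Variables found: x1, x2, x3, x4, x5, x6.
Total distinct variables = 6.

6


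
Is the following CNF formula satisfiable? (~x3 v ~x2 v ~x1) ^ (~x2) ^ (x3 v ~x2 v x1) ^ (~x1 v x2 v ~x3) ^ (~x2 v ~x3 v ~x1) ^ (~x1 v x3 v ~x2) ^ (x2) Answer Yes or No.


Check all 8 possible truth assignments.
Number of satisfying assignments found: 0.
The formula is unsatisfiable.

No


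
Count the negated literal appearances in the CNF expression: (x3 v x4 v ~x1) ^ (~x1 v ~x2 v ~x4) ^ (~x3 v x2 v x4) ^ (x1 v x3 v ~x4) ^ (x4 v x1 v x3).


Scan each clause for negated literals.
Clause 1: 1 negative; Clause 2: 3 negative; Clause 3: 1 negative; Clause 4: 1 negative; Clause 5: 0 negative.
Total negative literal occurrences = 6.

6


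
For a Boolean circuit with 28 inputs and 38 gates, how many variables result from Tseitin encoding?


The Tseitin transformation introduces one auxiliary variable per gate.
Total variables = inputs + gates = 28 + 38 = 66.

66


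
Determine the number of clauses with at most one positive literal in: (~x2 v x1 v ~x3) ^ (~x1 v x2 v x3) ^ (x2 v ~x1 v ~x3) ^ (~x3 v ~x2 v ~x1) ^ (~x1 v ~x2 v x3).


A Horn clause has at most one positive literal.
Clause 1: 1 positive lit(s) -> Horn
Clause 2: 2 positive lit(s) -> not Horn
Clause 3: 1 positive lit(s) -> Horn
Clause 4: 0 positive lit(s) -> Horn
Clause 5: 1 positive lit(s) -> Horn
Total Horn clauses = 4.

4


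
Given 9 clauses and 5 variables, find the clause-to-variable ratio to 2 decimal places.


Clause-to-variable ratio = clauses / variables.
9 / 5 = 1.8.

1.8


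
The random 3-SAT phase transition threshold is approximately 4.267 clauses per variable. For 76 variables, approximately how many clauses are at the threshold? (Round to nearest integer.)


The 3-SAT phase transition occurs at approximately 4.267 clauses per variable.
m = 4.267 * 76 = 324.292.
Rounded to nearest integer: 324.

324


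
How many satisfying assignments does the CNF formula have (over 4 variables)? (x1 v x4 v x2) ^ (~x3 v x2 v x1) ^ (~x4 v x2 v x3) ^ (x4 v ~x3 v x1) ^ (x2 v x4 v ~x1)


Enumerate all 16 truth assignments over 4 variables.
Test each against every clause.
Satisfying assignments found: 8.

8


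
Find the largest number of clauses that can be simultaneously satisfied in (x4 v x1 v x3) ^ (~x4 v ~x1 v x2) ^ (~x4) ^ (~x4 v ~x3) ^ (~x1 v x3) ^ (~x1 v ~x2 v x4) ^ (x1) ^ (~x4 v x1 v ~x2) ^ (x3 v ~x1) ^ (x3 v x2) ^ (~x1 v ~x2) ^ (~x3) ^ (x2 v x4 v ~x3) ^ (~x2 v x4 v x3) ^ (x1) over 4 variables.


Enumerate all 16 truth assignments.
For each, count how many of the 15 clauses are satisfied.
The formula is not fully satisfiable, so the maximum is below 15.
Maximum simultaneously satisfiable clauses = 13.

13


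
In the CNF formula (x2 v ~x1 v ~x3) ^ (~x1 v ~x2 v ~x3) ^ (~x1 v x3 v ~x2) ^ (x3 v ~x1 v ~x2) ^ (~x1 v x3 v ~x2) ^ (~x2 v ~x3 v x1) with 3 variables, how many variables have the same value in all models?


Find all satisfying assignments: 4 model(s).
Check which variables have the same value in every model.
No variable is fixed across all models.
Backbone size = 0.

0


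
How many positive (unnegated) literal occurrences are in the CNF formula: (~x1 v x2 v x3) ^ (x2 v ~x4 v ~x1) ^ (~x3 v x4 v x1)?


Scan each clause for unnegated literals.
Clause 1: 2 positive; Clause 2: 1 positive; Clause 3: 2 positive.
Total positive literal occurrences = 5.

5


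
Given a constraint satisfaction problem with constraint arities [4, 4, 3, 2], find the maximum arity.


The arities are: 4, 4, 3, 2.
Scan for the maximum value.
Maximum arity = 4.

4


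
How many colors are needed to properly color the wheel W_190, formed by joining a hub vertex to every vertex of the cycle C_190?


W_190 consists of the cycle C_190 together with a hub vertex adjacent to every cycle vertex.
The cycle C_190 needs 2 colors (even cycle -> 2).
The hub is adjacent to every cycle vertex, so it must receive a new color distinct from all of them.
Chromatic number = 2 + 1 = 3.

3


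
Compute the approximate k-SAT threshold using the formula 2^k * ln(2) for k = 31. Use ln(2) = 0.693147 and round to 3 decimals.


Using the asymptotic formula: threshold ~ 2^k * ln(2).
2^31 = 2147483648.
2147483648 * 0.693147 = 1488521848.16.

1488521848.16


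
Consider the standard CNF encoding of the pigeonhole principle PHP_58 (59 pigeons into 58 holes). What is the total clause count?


The PHP encoding has two parts:
1) At-least-one-hole clauses: 59 (one per pigeon, each with 58 literals).
2) At-most-one-pigeon-per-hole clauses: 58 holes * C(59,2) = 58 * 1711 = 99238.
Total clauses = 59 + 99238 = 99297.

99297


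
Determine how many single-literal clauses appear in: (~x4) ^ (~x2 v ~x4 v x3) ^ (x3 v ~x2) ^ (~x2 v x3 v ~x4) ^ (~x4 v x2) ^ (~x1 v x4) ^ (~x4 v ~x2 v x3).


A unit clause contains exactly one literal.
Unit clauses found: (~x4).
Count = 1.

1


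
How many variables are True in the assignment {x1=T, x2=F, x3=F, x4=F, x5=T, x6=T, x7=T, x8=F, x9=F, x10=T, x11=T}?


The weight is the number of variables assigned True.
True variables: x1, x5, x6, x7, x10, x11.
Weight = 6.

6


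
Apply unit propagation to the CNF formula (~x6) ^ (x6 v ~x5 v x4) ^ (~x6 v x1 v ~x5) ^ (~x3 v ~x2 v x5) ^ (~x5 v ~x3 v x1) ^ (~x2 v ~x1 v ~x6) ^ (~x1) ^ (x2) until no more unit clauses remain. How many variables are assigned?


Unit propagation repeatedly assigns the literal in any unit clause, then simplifies.
Assignments in order: x6 = F, x1 = F, x2 = T.
No further unit clauses remain.
Total variables assigned = 3.

3


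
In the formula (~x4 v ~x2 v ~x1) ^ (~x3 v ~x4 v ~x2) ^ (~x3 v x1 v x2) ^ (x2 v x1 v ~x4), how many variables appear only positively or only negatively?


A pure literal appears in only one polarity across all clauses.
Pure literals: x3 (negative only), x4 (negative only).
Count = 2.

2


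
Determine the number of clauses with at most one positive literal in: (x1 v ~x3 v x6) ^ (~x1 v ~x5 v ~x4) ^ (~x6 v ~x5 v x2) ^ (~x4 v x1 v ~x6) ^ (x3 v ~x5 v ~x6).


A Horn clause has at most one positive literal.
Clause 1: 2 positive lit(s) -> not Horn
Clause 2: 0 positive lit(s) -> Horn
Clause 3: 1 positive lit(s) -> Horn
Clause 4: 1 positive lit(s) -> Horn
Clause 5: 1 positive lit(s) -> Horn
Total Horn clauses = 4.

4


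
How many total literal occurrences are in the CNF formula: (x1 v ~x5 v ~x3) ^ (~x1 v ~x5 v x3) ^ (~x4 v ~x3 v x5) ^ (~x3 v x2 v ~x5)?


Clause lengths: 3, 3, 3, 3.
Sum = 3 + 3 + 3 + 3 = 12.

12


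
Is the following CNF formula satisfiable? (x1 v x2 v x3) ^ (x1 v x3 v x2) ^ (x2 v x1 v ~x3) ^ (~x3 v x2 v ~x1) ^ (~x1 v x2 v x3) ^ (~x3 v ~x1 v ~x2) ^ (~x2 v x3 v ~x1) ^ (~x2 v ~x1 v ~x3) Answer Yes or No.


Check all 8 possible truth assignments.
Number of satisfying assignments found: 2.
The formula is satisfiable.

Yes


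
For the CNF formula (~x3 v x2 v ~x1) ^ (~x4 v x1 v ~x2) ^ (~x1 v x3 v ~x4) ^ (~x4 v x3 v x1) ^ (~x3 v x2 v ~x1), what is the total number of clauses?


Each group enclosed in parentheses joined by ^ is one clause.
Counting the conjuncts: 5 clauses.

5


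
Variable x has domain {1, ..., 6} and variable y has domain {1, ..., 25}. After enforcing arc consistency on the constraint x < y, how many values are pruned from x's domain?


For the constraint x < y, x needs a supporting value in y's domain.
x can be at most 24 (one less than y's maximum).
Valid x values from domain: 6 out of 6.
Pruned = 6 - 6 = 0.

0


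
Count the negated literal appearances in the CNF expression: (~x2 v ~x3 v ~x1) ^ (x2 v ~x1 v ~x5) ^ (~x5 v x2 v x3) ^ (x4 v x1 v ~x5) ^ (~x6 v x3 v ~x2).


Scan each clause for negated literals.
Clause 1: 3 negative; Clause 2: 2 negative; Clause 3: 1 negative; Clause 4: 1 negative; Clause 5: 2 negative.
Total negative literal occurrences = 9.

9


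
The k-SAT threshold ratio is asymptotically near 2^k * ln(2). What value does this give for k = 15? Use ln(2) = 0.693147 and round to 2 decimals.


Using the asymptotic formula: threshold ~ 2^k * ln(2).
2^15 = 32768.
32768 * 0.693147 = 22713.04.

22713.04


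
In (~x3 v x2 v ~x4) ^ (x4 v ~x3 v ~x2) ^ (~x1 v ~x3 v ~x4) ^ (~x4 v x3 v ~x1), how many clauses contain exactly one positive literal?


A definite clause has exactly one positive literal.
Clause 1: 1 positive -> definite
Clause 2: 1 positive -> definite
Clause 3: 0 positive -> not definite
Clause 4: 1 positive -> definite
Definite clause count = 3.

3


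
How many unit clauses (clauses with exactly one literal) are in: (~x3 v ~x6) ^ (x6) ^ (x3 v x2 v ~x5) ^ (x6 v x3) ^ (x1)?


A unit clause contains exactly one literal.
Unit clauses found: (x6), (x1).
Count = 2.

2


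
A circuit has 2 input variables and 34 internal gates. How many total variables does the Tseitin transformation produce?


The Tseitin transformation introduces one auxiliary variable per gate.
Total variables = inputs + gates = 2 + 34 = 36.

36


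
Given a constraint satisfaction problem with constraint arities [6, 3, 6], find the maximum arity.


The arities are: 6, 3, 6.
Scan for the maximum value.
Maximum arity = 6.

6


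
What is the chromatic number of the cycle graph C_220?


A cycle on an even number of vertices is bipartite: alternate two colors around the cycle.
Since 220 is even, two colors suffice, and at least two are needed because the graph has edges.
Chromatic number = 2.

2


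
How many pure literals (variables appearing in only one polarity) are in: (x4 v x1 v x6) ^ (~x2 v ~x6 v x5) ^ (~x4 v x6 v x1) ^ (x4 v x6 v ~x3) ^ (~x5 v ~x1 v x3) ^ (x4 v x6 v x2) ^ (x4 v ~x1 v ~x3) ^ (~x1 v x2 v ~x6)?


A pure literal appears in only one polarity across all clauses.
No pure literals found.
Count = 0.

0


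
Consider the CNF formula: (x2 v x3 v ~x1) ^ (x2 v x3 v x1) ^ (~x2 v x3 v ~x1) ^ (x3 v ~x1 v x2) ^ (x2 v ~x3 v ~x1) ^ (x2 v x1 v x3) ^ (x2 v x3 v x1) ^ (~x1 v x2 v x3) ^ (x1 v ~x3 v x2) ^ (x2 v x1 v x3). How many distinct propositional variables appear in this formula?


Identify each distinct variable in the formula.
Variables found: x1, x2, x3.
Total distinct variables = 3.

3


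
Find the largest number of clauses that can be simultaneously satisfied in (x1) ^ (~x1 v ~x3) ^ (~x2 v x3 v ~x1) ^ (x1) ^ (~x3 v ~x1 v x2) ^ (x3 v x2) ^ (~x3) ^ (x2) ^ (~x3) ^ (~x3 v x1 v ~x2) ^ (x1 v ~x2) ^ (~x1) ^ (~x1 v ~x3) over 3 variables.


Enumerate all 8 truth assignments.
For each, count how many of the 13 clauses are satisfied.
The formula is not fully satisfiable, so the maximum is below 13.
Maximum simultaneously satisfiable clauses = 11.

11


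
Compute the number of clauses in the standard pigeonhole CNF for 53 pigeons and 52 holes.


The PHP encoding has two parts:
1) At-least-one-hole clauses: 53 (one per pigeon, each with 52 literals).
2) At-most-one-pigeon-per-hole clauses: 52 holes * C(53,2) = 52 * 1378 = 71656.
Total clauses = 53 + 71656 = 71709.

71709


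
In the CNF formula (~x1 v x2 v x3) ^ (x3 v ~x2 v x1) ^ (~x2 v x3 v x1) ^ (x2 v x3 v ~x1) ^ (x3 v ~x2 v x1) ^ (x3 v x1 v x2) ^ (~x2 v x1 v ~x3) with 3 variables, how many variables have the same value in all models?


Find all satisfying assignments: 4 model(s).
Check which variables have the same value in every model.
No variable is fixed across all models.
Backbone size = 0.

0


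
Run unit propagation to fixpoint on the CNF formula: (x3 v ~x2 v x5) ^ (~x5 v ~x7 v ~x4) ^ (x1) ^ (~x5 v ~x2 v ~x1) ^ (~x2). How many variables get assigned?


Unit propagation repeatedly assigns the literal in any unit clause, then simplifies.
Assignments in order: x1 = T, x2 = F.
No further unit clauses remain.
Total variables assigned = 2.

2


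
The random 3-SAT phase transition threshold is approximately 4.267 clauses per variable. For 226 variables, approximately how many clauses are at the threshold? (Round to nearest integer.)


The 3-SAT phase transition occurs at approximately 4.267 clauses per variable.
m = 4.267 * 226 = 964.342.
Rounded to nearest integer: 964.

964


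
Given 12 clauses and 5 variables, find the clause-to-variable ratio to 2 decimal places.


Clause-to-variable ratio = clauses / variables.
12 / 5 = 2.4.

2.4


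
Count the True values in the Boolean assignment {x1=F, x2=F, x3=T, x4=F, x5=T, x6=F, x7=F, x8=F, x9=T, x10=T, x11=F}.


The weight is the number of variables assigned True.
True variables: x3, x5, x9, x10.
Weight = 4.

4


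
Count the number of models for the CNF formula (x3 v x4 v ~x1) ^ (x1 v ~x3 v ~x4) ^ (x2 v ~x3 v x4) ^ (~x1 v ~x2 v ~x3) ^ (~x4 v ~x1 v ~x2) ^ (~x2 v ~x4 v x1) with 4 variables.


Enumerate all 16 truth assignments over 4 variables.
Test each against every clause.
Satisfying assignments found: 6.

6


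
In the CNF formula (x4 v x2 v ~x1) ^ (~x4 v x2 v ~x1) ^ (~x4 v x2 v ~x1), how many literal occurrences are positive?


Scan each clause for unnegated literals.
Clause 1: 2 positive; Clause 2: 1 positive; Clause 3: 1 positive.
Total positive literal occurrences = 4.

4


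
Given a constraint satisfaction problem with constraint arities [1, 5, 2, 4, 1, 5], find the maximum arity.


The arities are: 1, 5, 2, 4, 1, 5.
Scan for the maximum value.
Maximum arity = 5.

5


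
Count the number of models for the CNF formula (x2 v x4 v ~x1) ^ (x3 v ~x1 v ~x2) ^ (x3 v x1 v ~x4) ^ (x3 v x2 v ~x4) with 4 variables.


Enumerate all 16 truth assignments over 4 variables.
Test each against every clause.
Satisfying assignments found: 9.

9


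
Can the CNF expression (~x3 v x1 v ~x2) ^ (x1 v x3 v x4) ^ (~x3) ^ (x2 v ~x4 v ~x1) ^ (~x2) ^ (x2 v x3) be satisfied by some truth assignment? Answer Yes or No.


Check all 16 possible truth assignments.
Number of satisfying assignments found: 0.
The formula is unsatisfiable.

No


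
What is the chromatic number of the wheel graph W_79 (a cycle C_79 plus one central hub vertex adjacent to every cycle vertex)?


W_79 consists of the cycle C_79 together with a hub vertex adjacent to every cycle vertex.
The cycle C_79 needs 3 colors (odd cycle -> 3).
The hub is adjacent to every cycle vertex, so it must receive a new color distinct from all of them.
Chromatic number = 3 + 1 = 4.

4


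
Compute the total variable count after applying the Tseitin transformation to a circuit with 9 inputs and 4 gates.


The Tseitin transformation introduces one auxiliary variable per gate.
Total variables = inputs + gates = 9 + 4 = 13.

13


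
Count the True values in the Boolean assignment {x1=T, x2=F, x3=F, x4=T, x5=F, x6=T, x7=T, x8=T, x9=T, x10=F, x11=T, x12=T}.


The weight is the number of variables assigned True.
True variables: x1, x4, x6, x7, x8, x9, x11, x12.
Weight = 8.

8


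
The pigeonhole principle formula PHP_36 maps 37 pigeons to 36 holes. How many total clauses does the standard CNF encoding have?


The PHP encoding has two parts:
1) At-least-one-hole clauses: 37 (one per pigeon, each with 36 literals).
2) At-most-one-pigeon-per-hole clauses: 36 holes * C(37,2) = 36 * 666 = 23976.
Total clauses = 37 + 23976 = 24013.

24013


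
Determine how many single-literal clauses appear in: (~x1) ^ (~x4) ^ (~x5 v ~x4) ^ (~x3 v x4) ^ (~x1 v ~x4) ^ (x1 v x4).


A unit clause contains exactly one literal.
Unit clauses found: (~x1), (~x4).
Count = 2.

2


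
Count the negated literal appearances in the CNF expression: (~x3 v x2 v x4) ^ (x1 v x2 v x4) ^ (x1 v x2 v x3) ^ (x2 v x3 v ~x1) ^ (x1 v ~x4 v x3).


Scan each clause for negated literals.
Clause 1: 1 negative; Clause 2: 0 negative; Clause 3: 0 negative; Clause 4: 1 negative; Clause 5: 1 negative.
Total negative literal occurrences = 3.

3


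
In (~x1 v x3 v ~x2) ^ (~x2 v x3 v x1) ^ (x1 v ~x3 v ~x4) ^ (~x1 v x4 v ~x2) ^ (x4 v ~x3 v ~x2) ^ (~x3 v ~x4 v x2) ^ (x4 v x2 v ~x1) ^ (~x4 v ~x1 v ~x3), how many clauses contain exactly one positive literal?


A definite clause has exactly one positive literal.
Clause 1: 1 positive -> definite
Clause 2: 2 positive -> not definite
Clause 3: 1 positive -> definite
Clause 4: 1 positive -> definite
Clause 5: 1 positive -> definite
Clause 6: 1 positive -> definite
Clause 7: 2 positive -> not definite
Clause 8: 0 positive -> not definite
Definite clause count = 5.

5


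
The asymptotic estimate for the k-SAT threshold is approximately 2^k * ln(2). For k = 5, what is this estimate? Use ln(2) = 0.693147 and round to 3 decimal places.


Using the asymptotic formula: threshold ~ 2^k * ln(2).
2^5 = 32.
32 * 0.693147 = 22.181.

22.181


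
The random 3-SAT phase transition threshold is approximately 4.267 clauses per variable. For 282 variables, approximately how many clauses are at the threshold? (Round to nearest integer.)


The 3-SAT phase transition occurs at approximately 4.267 clauses per variable.
m = 4.267 * 282 = 1203.294.
Rounded to nearest integer: 1203.

1203


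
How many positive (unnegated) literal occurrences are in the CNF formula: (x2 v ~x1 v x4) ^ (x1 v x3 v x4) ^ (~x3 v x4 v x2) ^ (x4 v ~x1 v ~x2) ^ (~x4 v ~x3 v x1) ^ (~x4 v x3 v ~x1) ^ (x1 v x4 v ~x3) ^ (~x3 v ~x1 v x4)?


Scan each clause for unnegated literals.
Clause 1: 2 positive; Clause 2: 3 positive; Clause 3: 2 positive; Clause 4: 1 positive; Clause 5: 1 positive; Clause 6: 1 positive; Clause 7: 2 positive; Clause 8: 1 positive.
Total positive literal occurrences = 13.

13
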